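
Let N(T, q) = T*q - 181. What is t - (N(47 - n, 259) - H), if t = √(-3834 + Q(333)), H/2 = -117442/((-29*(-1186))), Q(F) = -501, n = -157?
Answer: -905625477/17197 + 17*I*√15 ≈ -52662.0 + 65.841*I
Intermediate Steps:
N(T, q) = -181 + T*q
H = -117442/17197 (H = 2*(-117442/((-29*(-1186)))) = 2*(-117442/34394) = 2*(-117442*1/34394) = 2*(-58721/17197) = -117442/17197 ≈ -6.8292)
t = 17*I*√15 (t = √(-3834 - 501) = √(-4335) = 17*I*√15 ≈ 65.841*I)
t - (N(47 - n, 259) - H) = 17*I*√15 - ((-181 + (47 - 1*(-157))*259) - 1*(-117442/17197)) = 17*I*√15 - ((-181 + (47 + 157)*259) + 117442/17197) = 17*I*√15 - ((-181 + 204*259) + 117442/17197) = 17*I*√15 - ((-181 + 52836) + 117442/17197) = 17*I*√15 - (52655 + 117442/17197) = 17*I*√15 - 1*905625477/17197 = 17*I*√15 - 905625477/17197 = -905625477/17197 + 17*I*√15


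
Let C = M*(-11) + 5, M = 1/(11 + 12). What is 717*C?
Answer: 74568/23 ≈ 3242.1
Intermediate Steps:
M = 1/23 ≈ 0.043478
C = 104/23 (C = (1/23)*(-11) + 5 = -11/23 + 5 = 104/23 ≈ 4.5217)
717*C = 717*(104/23) = 74568/23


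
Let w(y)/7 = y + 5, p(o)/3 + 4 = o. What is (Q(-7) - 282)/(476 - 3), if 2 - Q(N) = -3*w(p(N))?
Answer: -868/473 ≈ -1.8351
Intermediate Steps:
p(o) = -12 + 3*o
w(y) = 35 + 7*y (w(y) = 7*(y + 5) = 7*(5 + y) = 35 + 7*y)
Q(N) = -145 + 63*N (Q(N) = 2 - (-3)*(35 + 7*(-12 + 3*N)) = 2 - (-3)*(35 + (-84 + 21*N)) = 2 - (-3)*(-49 + 21*N) = 2 - (147 - 63*N) = 2 + (-147 + 63*N) = -145 + 63*N)
(Q(-7) - 282)/(476 - 3) = ((-145 + 63*(-7)) - 282)/(476 - 3) = ((-145 - 441) - 282)/473 = (-586 - 282)*(1/473) = -868*1/473 = -868/473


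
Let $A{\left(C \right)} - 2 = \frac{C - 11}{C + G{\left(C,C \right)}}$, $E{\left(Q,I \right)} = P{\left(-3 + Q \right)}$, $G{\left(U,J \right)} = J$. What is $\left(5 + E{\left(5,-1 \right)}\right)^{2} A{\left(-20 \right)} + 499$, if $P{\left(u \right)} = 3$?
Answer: $\frac{3383}{5} \approx 676.6$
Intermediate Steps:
$E{\left(Q,I \right)} = 3$
$A{\left(C \right)} = 2 + \frac{-11 + C}{2 C}$ ($A{\left(C \right)} = 2 + \frac{C - 11}{C + C} = 2 + \frac{-11 + C}{2 C}$)
$\left(5 + E{\left(5,-1 \right)}\right)^{2} A{\left(-20 \right)} + 499 = \left(5 + 3\right)^{2} \frac{-11 + 5 \left(-20\right)}{2 \left(-20\right)} + 499 = 8^{2} \cdot \frac{1}{2} \left(- \frac{1}{20}\right) \left(-11 - 100\right) + 499 = 64 \cdot \frac{1}{2} \left(- \frac{1}{20}\right) \left(-111\right) + 499 = 64 \cdot \frac{111}{40} + 499 = \frac{888}{5} + 499 = \frac{3383}{5}$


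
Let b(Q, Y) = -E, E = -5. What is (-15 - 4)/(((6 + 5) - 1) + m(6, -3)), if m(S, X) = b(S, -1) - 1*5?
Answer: -19/10 ≈ -1.9000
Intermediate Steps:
b(Q, Y) = 5 (b(Q, Y) = -1*(-5) = 5)
m(S, X) = 0 (m(S, X) = 5 - 1*5 = 5 - 5 = 0)
(-15 - 4)/(((6 + 5) - 1) + m(6, -3)) = (-15 - 4)/(((6 + 5) - 1) + 0) = -19/((11 - 1) + 0) = -19/(10 + 0) = -19/10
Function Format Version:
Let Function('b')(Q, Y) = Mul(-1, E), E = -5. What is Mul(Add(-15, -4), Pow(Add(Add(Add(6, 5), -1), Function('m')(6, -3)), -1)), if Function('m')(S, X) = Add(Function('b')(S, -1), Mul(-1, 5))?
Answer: Rational(-19, 10) ≈ -1.9000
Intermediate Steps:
Function('b')(Q, Y) = 5 (Function('b')(Q, Y) = Mul(-1, -5) = 5)
Function('m')(S, X) = 0 (Function('m')(S, X) = Add(5, Mul(-1, 5)) = Add(5, -5) = 0)
Mul(Add(-15, -4), Pow(Add(Add(Add(6, 5), -1), Function('m')(6, -3)), -1)) = Mul(Add(-15, -4), Pow(Add(Add(Add(6, 5), -1), 0), -1)) = Mul(-19, Pow(Add(Add(11, -1), 0), -1)) = Mul(-19, Pow(Add(10, 0), -1)) = Mul(-19, Pow(10, -1)) = Mul(-19, Rational(1, 10)) = Rational(-19, 10)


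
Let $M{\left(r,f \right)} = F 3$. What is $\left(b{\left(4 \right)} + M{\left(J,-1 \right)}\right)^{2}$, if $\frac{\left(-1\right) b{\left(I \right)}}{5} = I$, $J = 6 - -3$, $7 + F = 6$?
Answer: $529$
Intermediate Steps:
$F = -1$ ($F = -7 + 6 = -1$)
$J = 9$ ($J = 6 + 3 = 9$)
$M{\left(r,f \right)} = -3$ ($M{\left(r,f \right)} = \left(-1\right) 3 = -3$)
$b{\left(I \right)} = - 5 I$
$\left(b{\left(4 \right)} + M{\left(J,-1 \right)}\right)^{2} = \left(\left(-5\right) 4 - 3\right)^{2} = \left(-20 - 3\right)^{2} = \left(-23\right)^{2} = 529$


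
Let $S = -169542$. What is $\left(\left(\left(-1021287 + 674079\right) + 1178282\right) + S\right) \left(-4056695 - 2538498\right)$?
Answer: $-4362931215676$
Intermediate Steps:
$\left(\left(\left(-1021287 + 674079\right) + 1178282\right) + S\right) \left(-4056695 - 2538498\right) = \left(\left(\left(-1021287 + 674079\right) + 1178282\right) - 169542\right) \left(-4056695 - 2538498\right) = \left(\left(-347208 + 1178282\right) - 169542\right) \left(-6595193\right) = \left(831074 - 169542\right) \left(-6595193\right) = 661532 \left(-6595193\right) = -4362931215676$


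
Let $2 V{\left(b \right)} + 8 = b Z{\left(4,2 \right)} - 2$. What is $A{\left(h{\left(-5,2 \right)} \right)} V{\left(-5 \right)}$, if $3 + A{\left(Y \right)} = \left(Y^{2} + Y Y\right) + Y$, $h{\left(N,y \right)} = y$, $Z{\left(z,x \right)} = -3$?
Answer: $\frac{35}{2} \approx 17.5$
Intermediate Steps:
$A{\left(Y \right)} = -3 + Y + 2 Y^{2}$ ($A{\left(Y \right)} = -3 + \left(\left(Y^{2} + Y Y\right) + Y\right) = -3 + \left(\left(Y^{2} + Y^{2}\right) + Y\right) = -3 + \left(2 Y^{2} + Y\right) = -3 + \left(Y + 2 Y^{2}\right) = -3 + Y + 2 Y^{2}$)
$V{\left(b \right)} = -5 - \frac{3 b}{2}$ ($V{\left(b \right)} = -4 + \frac{b \left(-3\right) - 2}{2} = -4 + \frac{- 3 b - 2}{2} = -4 + \frac{-2 - 3 b}{2} = -4 - \left(1 + \frac{3 b}{2}\right) = -5 - \frac{3 b}{2}$)
$A{\left(h{\left(-5,2 \right)} \right)} V{\left(-5 \right)} = \left(-3 + 2 + 2 \cdot 2^{2}\right) \left(-5 - - \frac{15}{2}\right) = \left(-3 + 2 + 2 \cdot 4\right) \left(-5 + \frac{15}{2}\right) = \left(-3 + 2 + 8\right) \frac{5}{2} = 7 \cdot \frac{5}{2} = \frac{35}{2}$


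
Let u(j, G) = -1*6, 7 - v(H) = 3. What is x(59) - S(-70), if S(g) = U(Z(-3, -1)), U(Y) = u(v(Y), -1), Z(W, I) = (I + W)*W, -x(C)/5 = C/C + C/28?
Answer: -267/28 ≈ -9.5357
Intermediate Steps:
v(H) = 4 (v(H) = 7 - 1*3 = 7 - 3 = 4)
x(C) = -5 - 5*C/28 (x(C) = -5*(C/C + C/28) = -5*(1 + C*(1/28)) = -5*(1 + C/28) = -5 - 5*C/28)
u(j, G) = -6
Z(W, I) = W*(I + W)
U(Y) = -6
S(g) = -6
x(59) - S(-70) = (-5 - 5/28*59) - 1*(-6) = (-5 - 295/28) + 6 = -435/28 + 6 = -267/28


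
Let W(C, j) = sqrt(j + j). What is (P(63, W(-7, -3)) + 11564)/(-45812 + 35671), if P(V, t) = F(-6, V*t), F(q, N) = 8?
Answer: -11572/10141 ≈ -1.1411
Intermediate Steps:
W(C, j) = sqrt(2)*sqrt(j) (W(C, j) = sqrt(2*j) = sqrt(2)*sqrt(j))
P(V, t) = 8
(P(63, W(-7, -3)) + 11564)/(-45812 + 35671) = (8 + 11564)/(-45812 + 35671) = 11572/(-10141) = 11572*(-1/10141) = -11572/10141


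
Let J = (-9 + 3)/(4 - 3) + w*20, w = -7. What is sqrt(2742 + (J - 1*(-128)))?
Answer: 2*sqrt(681) ≈ 52.192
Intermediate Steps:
J = -146 (J = (-9 + 3)/(4 - 3) - 7*20 = -6/1 - 140 = -6*1 - 140 = -6 - 140 = -146)
sqrt(2742 + (J - 1*(-128))) = sqrt(2742 + (-146 - 1*(-128))) = sqrt(2742 + (-146 + 128)) = sqrt(2742 - 18) = sqrt(2724) = 2*sqrt(681)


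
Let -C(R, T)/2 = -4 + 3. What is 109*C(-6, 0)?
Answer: 218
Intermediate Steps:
C(R, T) = 2 (C(R, T) = -2*(-4 + 3) = -2*(-1) = 2)
109*C(-6, 0) = 109*2 = 218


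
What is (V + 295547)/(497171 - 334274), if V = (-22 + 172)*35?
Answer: 42971/23271 ≈ 1.8465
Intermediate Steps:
V = 5250 (V = 150*35 = 5250)
(V + 295547)/(497171 - 334274) = (5250 + 295547)/(497171 - 334274) = 300797/162897 = 300797*(1/162897) = 42971/23271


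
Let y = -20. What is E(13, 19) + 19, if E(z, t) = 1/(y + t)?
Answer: 18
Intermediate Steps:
E(z, t) = 1/(-20 + t)
E(13, 19) + 19 = 1/(-20 + 19) + 19 = 1/(-1) + 19 = -1 + 19 = 18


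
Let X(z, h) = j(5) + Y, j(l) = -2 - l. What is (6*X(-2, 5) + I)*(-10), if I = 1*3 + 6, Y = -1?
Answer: 390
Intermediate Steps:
I = 9 (I = 3 + 6 = 9)
X(z, h) = -8 (X(z, h) = (-2 - 1*5) - 1 = (-2 - 5) - 1 = -7 - 1 = -8)
(6*X(-2, 5) + I)*(-10) = (6*(-8) + 9)*(-10) = (-48 + 9)*(-10) = -39*(-10) = 390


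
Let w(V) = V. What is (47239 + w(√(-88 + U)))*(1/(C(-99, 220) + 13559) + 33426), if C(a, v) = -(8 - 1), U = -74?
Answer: 21398754598567/13552 + 4076902377*I*√2/13552 ≈ 1.579e+9 + 4.2544e+5*I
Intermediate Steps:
C(a, v) = -7 (C(a, v) = -1*7 = -7)
(47239 + w(√(-88 + U)))*(1/(C(-99, 220) + 13559) + 33426) = (47239 + √(-88 - 74))*(1/(-7 + 13559) + 33426) = (47239 + √(-162))*(1/13552 + 33426) = (47239 + 9*I*√2)*(1/13552 + 33426) = (47239 + 9*I*√2)*(452989153/13552) = 21398754598567/13552 + 4076902377*I*√2/13552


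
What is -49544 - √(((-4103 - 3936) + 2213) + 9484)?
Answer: -49544 - √3658 ≈ -49605.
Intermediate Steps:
-49544 - √(((-4103 - 3936) + 2213) + 9484) = -49544 - √((-8039 + 2213) + 9484) = -49544 - √(-5826 + 9484) = -49544 - √3658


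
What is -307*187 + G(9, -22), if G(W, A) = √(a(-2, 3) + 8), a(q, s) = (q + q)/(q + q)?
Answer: -57406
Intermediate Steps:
a(q, s) = 1 (a(q, s) = (2*q)/((2*q)) = (2*q)*(1/(2*q)) = 1)
G(W, A) = 3 (G(W, A) = √(1 + 8) = √9 = 3)
-307*187 + G(9, -22) = -307*187 + 3 = -57409 + 3 = -57406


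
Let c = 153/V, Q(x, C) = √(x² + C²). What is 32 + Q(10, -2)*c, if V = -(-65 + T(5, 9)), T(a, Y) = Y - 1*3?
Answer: 32 + 306*√26/59 ≈ 58.446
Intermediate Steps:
T(a, Y) = -3 + Y (T(a, Y) = Y - 3 = -3 + Y)
Q(x, C) = √(C² + x²)
V = 59 (V = -(-65 + (-3 + 9)) = -(-65 + 6) = -1*(-59) = 59)
c = 153/59 ≈ 2.5932
32 + Q(10, -2)*c = 32 + √((-2)² + 10²)*(153/59) = 32 + √(4 + 100)*(153/59) = 32 + √104*(153/59) = 32 + (2*√26)*(153/59) = 32 + 306*√26/59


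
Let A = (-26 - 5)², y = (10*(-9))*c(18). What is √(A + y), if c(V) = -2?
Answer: √1141 ≈ 33.779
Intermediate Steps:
y = 180 (y = (10*(-9))*(-2) = -90*(-2) = 180)
A = 961 (A = (-31)² = 961)
√(A + y) = √(961 + 180) = √1141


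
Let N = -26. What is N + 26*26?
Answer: 650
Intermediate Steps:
N + 26*26 = -26 + 26*26 = -26 + 676 = 650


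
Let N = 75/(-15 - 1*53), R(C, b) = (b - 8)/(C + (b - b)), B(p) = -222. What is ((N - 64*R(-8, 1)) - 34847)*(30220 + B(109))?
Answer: -35599811521/34 ≈ -1.0471e+9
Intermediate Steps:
R(C, b) = (-8 + b)/C (R(C, b) = (-8 + b)/(C + 0) = (-8 + b)/C)
N = -75/68 (N = 75/(-15 - 53) = 75/(-68) = 75*(-1/68) = -75/68 ≈ -1.1029)
((N - 64*R(-8, 1)) - 34847)*(30220 + B(109)) = ((-75/68 - 64*(-8 + 1)/(-8)) - 34847)*(30220 - 222) = ((-75/68 - (-8)*(-7)) - 34847)*29998 = ((-75/68 - 64*7/8) - 34847)*29998 = ((-75/68 - 56) - 34847)*29998 = (-3883/68 - 34847)*29998 = -2373479/68*29998 = -35599811521/34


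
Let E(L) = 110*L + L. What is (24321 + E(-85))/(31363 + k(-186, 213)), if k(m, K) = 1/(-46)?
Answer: 228252/480899 ≈ 0.47464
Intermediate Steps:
k(m, K) = -1/46
E(L) = 111*L
(24321 + E(-85))/(31363 + k(-186, 213)) = (24321 + 111*(-85))/(31363 - 1/46) = (24321 - 9435)/(1442697/46) = 14886*(46/1442697) = 228252/480899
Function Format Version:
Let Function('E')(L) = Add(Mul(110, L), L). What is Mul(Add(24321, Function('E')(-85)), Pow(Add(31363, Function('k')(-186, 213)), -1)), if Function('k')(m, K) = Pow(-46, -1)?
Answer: Rational(228252, 480899) ≈ 0.47464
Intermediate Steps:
Function('k')(m, K) = Rational(-1, 46)
Function('E')(L) = Mul(111, L)
Mul(Add(24321, Function('E')(-85)), Pow(Add(31363, Function('k')(-186, 213)), -1)) = Mul(Add(24321, Mul(111, -85)), Pow(Add(31363, Rational(-1, 46)), -1)) = Mul(Add(24321, -9435), Pow(Rational(1442697, 46), -1)) = Mul(14886, Rational(46, 1442697)) = Rational(228252, 480899)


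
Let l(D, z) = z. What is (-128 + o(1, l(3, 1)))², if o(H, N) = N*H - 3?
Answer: 16900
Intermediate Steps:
o(H, N) = -3 + H*N (o(H, N) = H*N - 3 = -3 + H*N)
(-128 + o(1, l(3, 1)))² = (-128 + (-3 + 1*1))² = (-128 + (-3 + 1))² = (-128 - 2)² = (-130)² = 16900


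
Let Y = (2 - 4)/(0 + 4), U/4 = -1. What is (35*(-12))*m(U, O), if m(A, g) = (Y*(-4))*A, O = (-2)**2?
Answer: 3360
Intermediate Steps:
U = -4 (U = 4*(-1) = -4)
Y = -1/2 (Y = -2/4 = -2*1/4 = -1/2 ≈ -0.50000)
O = 4
m(A, g) = 2*A (m(A, g) = (-1/2*(-4))*A = 2*A)
(35*(-12))*m(U, O) = (35*(-12))*(2*(-4)) = -420*(-8) = 3360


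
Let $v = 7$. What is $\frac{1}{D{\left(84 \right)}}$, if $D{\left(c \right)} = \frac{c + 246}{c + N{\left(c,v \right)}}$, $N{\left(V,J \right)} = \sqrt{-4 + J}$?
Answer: $\frac{14}{55} + \frac{\sqrt{3}}{330} \approx 0.25979$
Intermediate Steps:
$D{\left(c \right)} = \frac{246 + c}{c + \sqrt{3}}$ ($D{\left(c \right)} = \frac{c + 246}{c + \sqrt{-4 + 7}} = \frac{246 + c}{c + \sqrt{3}}$)
$\frac{1}{D{\left(84 \right)}} = \frac{1}{\frac{1}{84 + \sqrt{3}} \left(246 + 84\right)} = \frac{1}{\frac{1}{84 + \sqrt{3}} \cdot 330} = \frac{1}{330 \frac{1}{84 + \sqrt{3}}} = \frac{14}{55} + \frac{\sqrt{3}}{330}$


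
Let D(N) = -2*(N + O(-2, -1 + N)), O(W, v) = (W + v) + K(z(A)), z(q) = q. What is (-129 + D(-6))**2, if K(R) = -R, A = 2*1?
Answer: 9025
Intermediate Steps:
A = 2
O(W, v) = -2 + W + v (O(W, v) = (W + v) - 1*2 = (W + v) - 2 = -2 + W + v)
D(N) = 10 - 4*N (D(N) = -2*(N + (-2 - 2 + (-1 + N))) = -2*(N + (-5 + N)) = -2*(-5 + 2*N) = 10 - 4*N)
(-129 + D(-6))**2 = (-129 + (10 - 4*(-6)))**2 = (-129 + (10 + 24))**2 = (-129 + 34)**2 = (-95)**2 = 9025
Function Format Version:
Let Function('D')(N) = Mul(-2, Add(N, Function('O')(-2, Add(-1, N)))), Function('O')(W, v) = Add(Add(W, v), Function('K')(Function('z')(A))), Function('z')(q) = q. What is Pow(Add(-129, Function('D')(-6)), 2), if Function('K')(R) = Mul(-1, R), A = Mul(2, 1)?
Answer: 9025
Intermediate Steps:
A = 2
Function('O')(W, v) = Add(-2, W, v) (Function('O')(W, v) = Add(Add(W, v), Mul(-1, 2)) = Add(Add(W, v), -2) = Add(-2, W, v))
Function('D')(N) = Add(10, Mul(-4, N)) (Function('D')(N) = Mul(-2, Add(N, Add(-2, -2, Add(-1, N)))) = Mul(-2, Add(N, Add(-5, N))) = Mul(-2, Add(-5, Mul(2, N))) = Add(10, Mul(-4, N)))
Pow(Add(-129, Function('D')(-6)), 2) = Pow(Add(-129, Add(10, Mul(-4, -6))), 2) = Pow(Add(-129, Add(10, 24)), 2) = Pow(Add(-129, 34), 2) = Pow(-95, 2) = 9025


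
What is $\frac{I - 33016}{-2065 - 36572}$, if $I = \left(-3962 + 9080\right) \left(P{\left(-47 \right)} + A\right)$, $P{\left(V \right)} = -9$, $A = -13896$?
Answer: $\frac{71198806}{38637} \approx 1842.8$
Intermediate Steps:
$I = -71165790$ ($I = \left(-3962 + 9080\right) \left(-9 - 13896\right) = 5118 \left(-13905\right) = -71165790$)
$\frac{I - 33016}{-2065 - 36572} = \frac{-71165790 - 33016}{-2065 - 36572} = - \frac{71198806}{-38637} = \left(-71198806\right) \left(- \frac{1}{38637}\right) = \frac{71198806}{38637}$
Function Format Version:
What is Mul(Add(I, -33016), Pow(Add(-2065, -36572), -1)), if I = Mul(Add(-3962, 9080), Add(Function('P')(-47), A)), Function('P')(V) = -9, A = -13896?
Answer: Rational(71198806, 38637) ≈ 1842.8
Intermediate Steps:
I = -71165790 (I = Mul(Add(-3962, 9080), Add(-9, -13896)) = Mul(5118, -13905) = -71165790)
Mul(Add(I, -33016), Pow(Add(-2065, -36572), -1)) = Mul(Add(-71165790, -33016), Pow(Add(-2065, -36572), -1)) = Mul(-71198806, Pow(-38637, -1)) = Mul(-71198806, Rational(-1, 38637)) = Rational(71198806, 38637)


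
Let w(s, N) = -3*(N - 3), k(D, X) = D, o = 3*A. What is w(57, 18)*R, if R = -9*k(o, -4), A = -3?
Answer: -3645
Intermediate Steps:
o = -9 (o = 3*(-3) = -9)
w(s, N) = 9 - 3*N (w(s, N) = -3*(-3 + N) = 9 - 3*N)
R = 81 (R = -9*(-9) = 81)
w(57, 18)*R = (9 - 3*18)*81 = (9 - 54)*81 = -45*81 = -3645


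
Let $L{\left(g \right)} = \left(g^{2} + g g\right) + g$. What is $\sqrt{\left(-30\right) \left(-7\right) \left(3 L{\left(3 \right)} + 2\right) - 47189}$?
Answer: $i \sqrt{33539} \approx 183.14 i$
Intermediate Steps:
$L{\left(g \right)} = g + 2 g^{2}$ ($L{\left(g \right)} = \left(g^{2} + g^{2}\right) + g = 2 g^{2} + g = g + 2 g^{2}$)
$\sqrt{\left(-30\right) \left(-7\right) \left(3 L{\left(3 \right)} + 2\right) - 47189} = \sqrt{\left(-30\right) \left(-7\right) \left(3 \cdot 3 \left(1 + 2 \cdot 3\right) + 2\right) - 47189} = \sqrt{210 \left(3 \cdot 3 \left(1 + 6\right) + 2\right) - 47189} = \sqrt{210 \left(3 \cdot 3 \cdot 7 + 2\right) - 47189} = \sqrt{210 \left(3 \cdot 21 + 2\right) - 47189} = \sqrt{210 \left(63 + 2\right) - 47189} = \sqrt{210 \cdot 65 - 47189} = \sqrt{13650 - 47189} = \sqrt{-33539} = i \sqrt{33539}$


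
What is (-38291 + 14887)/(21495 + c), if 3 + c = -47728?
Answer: 5851/6559 ≈ 0.89206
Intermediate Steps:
c = -47731 (c = -3 - 47728 = -47731)
(-38291 + 14887)/(21495 + c) = (-38291 + 14887)/(21495 - 47731) = -23404/(-26236) = -23404*(-1/26236) = 5851/6559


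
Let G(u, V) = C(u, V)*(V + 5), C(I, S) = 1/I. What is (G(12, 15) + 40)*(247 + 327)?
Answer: 71750/3 ≈ 23917.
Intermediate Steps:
G(u, V) = (5 + V)/u (G(u, V) = (V + 5)/u = (5 + V)/u)
(G(12, 15) + 40)*(247 + 327) = ((5 + 15)/12 + 40)*(247 + 327) = ((1/12)*20 + 40)*574 = (5/3 + 40)*574 = (125/3)*574 = 71750/3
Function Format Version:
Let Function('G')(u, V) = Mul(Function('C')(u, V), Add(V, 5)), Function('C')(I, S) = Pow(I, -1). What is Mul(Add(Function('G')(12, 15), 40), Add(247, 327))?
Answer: Rational(71750, 3) ≈ 23917.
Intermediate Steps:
Function('G')(u, V) = Mul(Pow(u, -1), Add(5, V)) (Function('G')(u, V) = Mul(Pow(u, -1), Add(V, 5)) = Mul(Pow(u, -1), Add(5, V)))
Mul(Add(Function('G')(12, 15), 40), Add(247, 327)) = Mul(Add(Mul(Pow(12, -1), Add(5, 15)), 40), Add(247, 327)) = Mul(Add(Mul(Rational(1, 12), 20), 40), 574) = Mul(Add(Rational(5, 3), 40), 574) = Mul(Rational(125, 3), 574) = Rational(71750, 3)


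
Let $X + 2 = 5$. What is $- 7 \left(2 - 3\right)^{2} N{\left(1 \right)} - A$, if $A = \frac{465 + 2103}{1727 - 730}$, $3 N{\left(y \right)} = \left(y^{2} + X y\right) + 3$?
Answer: $- \frac{56557}{2991} \approx -18.909$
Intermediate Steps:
$X = 3$ ($X = -2 + 5 = 3$)
$N{\left(y \right)} = 1 + y + \frac{y^{2}}{3}$ ($N{\left(y \right)} = \frac{\left(y^{2} + 3 y\right) + 3}{3} = \frac{3 + y^{2} + 3 y}{3} = 1 + y + \frac{y^{2}}{3}$)
$A = \frac{2568}{997} \approx 2.5757$
$- 7 \left(2 - 3\right)^{2} N{\left(1 \right)} - A = - 7 \left(2 - 3\right)^{2} \left(1 + 1 + \frac{1^{2}}{3}\right) - \frac{2568}{997} = - 7 \left(-1\right)^{2} \left(1 + 1 + \frac{1}{3} \cdot 1\right) - \frac{2568}{997} = \left(-7\right) 1 \left(1 + 1 + \frac{1}{3}\right) - \frac{2568}{997} = \left(-7\right) \frac{7}{3} - \frac{2568}{997} = - \frac{49}{3} - \frac{2568}{997} = - \frac{56557}{2991}$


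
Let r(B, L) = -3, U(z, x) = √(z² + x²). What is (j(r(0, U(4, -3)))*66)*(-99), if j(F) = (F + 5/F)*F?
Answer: -91476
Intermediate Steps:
U(z, x) = √(x² + z²)
j(F) = F*(F + 5/F)
(j(r(0, U(4, -3)))*66)*(-99) = ((5 + (-3)²)*66)*(-99) = ((5 + 9)*66)*(-99) = (14*66)*(-99) = 924*(-99) = -91476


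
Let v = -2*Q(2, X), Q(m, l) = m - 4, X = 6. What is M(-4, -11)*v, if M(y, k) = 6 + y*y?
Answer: 88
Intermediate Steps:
Q(m, l) = -4 + m
M(y, k) = 6 + y**2
v = 4 (v = -2*(-4 + 2) = -2*(-2) = 4)
M(-4, -11)*v = (6 + (-4)**2)*4 = (6 + 16)*4 = 22*4 = 88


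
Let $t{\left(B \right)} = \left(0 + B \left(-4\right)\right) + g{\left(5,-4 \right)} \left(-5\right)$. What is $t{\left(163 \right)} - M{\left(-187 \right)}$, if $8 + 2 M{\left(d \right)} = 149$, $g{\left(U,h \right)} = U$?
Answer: $- \frac{1495}{2} \approx -747.5$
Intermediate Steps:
$t{\left(B \right)} = -25 - 4 B$ ($t{\left(B \right)} = \left(0 + B \left(-4\right)\right) + 5 \left(-5\right) = \left(0 - 4 B\right) - 25 = - 4 B - 25 = -25 - 4 B$)
$M{\left(d \right)} = \frac{141}{2}$ ($M{\left(d \right)} = -4 + \frac{1}{2} \cdot 149 = -4 + \frac{149}{2} = \frac{141}{2}$)
$t{\left(163 \right)} - M{\left(-187 \right)} = \left(-25 - 652\right) - \frac{141}{2} = -677 - \frac{141}{2} = - \frac{1495}{2}$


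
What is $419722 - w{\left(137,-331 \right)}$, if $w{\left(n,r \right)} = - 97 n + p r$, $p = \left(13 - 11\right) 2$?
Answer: $434335$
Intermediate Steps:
$p = 4$ ($p = 2 \cdot 2 = 4$)
$w{\left(n,r \right)} = - 97 n + 4 r$
$419722 - w{\left(137,-331 \right)} = 419722 - \left(\left(-97\right) 137 + 4 \left(-331\right)\right) = 419722 - \left(-13289 - 1324\right) = 419722 - -14613 = 419722 + 14613 = 434335$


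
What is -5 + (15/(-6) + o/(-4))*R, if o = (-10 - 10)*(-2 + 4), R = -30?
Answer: -230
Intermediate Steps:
o = -40 (o = -20*2 = -40)
-5 + (15/(-6) + o/(-4))*R = -5 + (15/(-6) - 40/(-4))*(-30) = -5 + (15*(-1/6) - 40*(-1/4))*(-30) = -5 + (-5/2 + 10)*(-30) = -5 + (15/2)*(-30) = -5 - 225 = -230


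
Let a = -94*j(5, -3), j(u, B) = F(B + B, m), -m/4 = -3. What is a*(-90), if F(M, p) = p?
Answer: 101520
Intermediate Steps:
m = 12 (m = -4*(-3) = 12)
j(u, B) = 12
a = -1128 (a = -94*12 = -1128)
a*(-90) = -1128*(-90) = 101520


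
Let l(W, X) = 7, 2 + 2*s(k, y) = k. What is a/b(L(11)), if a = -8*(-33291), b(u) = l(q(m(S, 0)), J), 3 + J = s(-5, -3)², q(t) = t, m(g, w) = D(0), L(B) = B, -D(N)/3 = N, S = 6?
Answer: 266328/7 ≈ 38047.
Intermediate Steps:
s(k, y) = -1 + k/2
D(N) = -3*N
m(g, w) = 0 (m(g, w) = -3*0 = 0)
J = 37/4 (J = -3 + (-1 + (½)*(-5))² = -3 + (-1 - 5/2)² = -3 + (-7/2)² = -3 + 49/4 = 37/4 ≈ 9.2500)
b(u) = 7
a = 266328
a/b(L(11)) = 266328/7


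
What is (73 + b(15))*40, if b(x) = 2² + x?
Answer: 3680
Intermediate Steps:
b(x) = 4 + x
(73 + b(15))*40 = (73 + (4 + 15))*40 = (73 + 19)*40 = 92*40 = 3680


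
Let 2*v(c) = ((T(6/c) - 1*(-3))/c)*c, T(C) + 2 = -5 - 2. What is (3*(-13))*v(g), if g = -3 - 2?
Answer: 117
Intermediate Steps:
g = -5
T(C) = -9 (T(C) = -2 + (-5 - 2) = -2 - 7 = -9)
v(c) = -3 (v(c) = (((-9 - 1*(-3))/c)*c)/2 = (((-9 + 3)/c)*c)/2 = ((-6/c)*c)/2 = (½)*(-6) = -3)
(3*(-13))*v(g) = (3*(-13))*(-3) = -39*(-3) = 117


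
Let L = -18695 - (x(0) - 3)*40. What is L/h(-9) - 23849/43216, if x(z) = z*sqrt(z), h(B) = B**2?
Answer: -804668969/3500496 ≈ -229.87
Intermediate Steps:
x(z) = z**(3/2)
L = -18575 (L = -18695 - (0**(3/2) - 3)*40 = -18695 - (0 - 3)*40 = -18695 - (-3)*40 = -18695 - 1*(-120) = -18695 + 120 = -18575)
L/h(-9) - 23849/43216 = -18575/((-9)**2) - 23849/43216 = -18575/81 - 23849*1/43216 = -18575*1/81 - 23849/43216 = -18575/81 - 23849/43216 = -804668969/3500496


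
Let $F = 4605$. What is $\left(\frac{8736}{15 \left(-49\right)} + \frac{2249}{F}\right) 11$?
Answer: $- \frac{4041323}{32235} \approx -125.37$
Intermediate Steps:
$\left(\frac{8736}{15 \left(-49\right)} + \frac{2249}{F}\right) 11 = \left(\frac{8736}{15 \left(-49\right)} + \frac{2249}{4605}\right) 11 = \left(\frac{8736}{-735} + 2249 \cdot \frac{1}{4605}\right) 11 = \left(8736 \left(- \frac{1}{735}\right) + \frac{2249}{4605}\right) 11 = \left(- \frac{416}{35} + \frac{2249}{4605}\right) 11 = \left(- \frac{367393}{32235}\right) 11 = - \frac{4041323}{32235}$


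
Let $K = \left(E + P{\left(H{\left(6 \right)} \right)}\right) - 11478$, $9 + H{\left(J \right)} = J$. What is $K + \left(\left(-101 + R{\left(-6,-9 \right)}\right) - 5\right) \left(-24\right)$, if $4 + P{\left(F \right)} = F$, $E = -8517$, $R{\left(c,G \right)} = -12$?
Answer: $-17170$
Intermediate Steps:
$H{\left(J \right)} = -9 + J$
$P{\left(F \right)} = -4 + F$
$K = -20002$ ($K = \left(-8517 + \left(-4 + \left(-9 + 6\right)\right)\right) - 11478 = \left(-8517 - 7\right) - 11478 = -8524 - 11478 = -20002$)
$K + \left(\left(-101 + R{\left(-6,-9 \right)}\right) - 5\right) \left(-24\right) = -20002 + \left(\left(-101 - 12\right) - 5\right) \left(-24\right) = -20002 + \left(-113 - 5\right) \left(-24\right) = -20002 - -2832 = -20002 + 2832 = -17170$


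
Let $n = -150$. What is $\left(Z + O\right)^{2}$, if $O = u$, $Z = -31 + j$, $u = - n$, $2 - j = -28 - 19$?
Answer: $28224$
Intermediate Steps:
$j = 49$ ($j = 2 - \left(-28 - 19\right) = 2 - -47 = 2 + 47 = 49$)
$u = 150$ ($u = \left(-1\right) \left(-150\right) = 150$)
$Z = 18$ ($Z = -31 + 49 = 18$)
$O = 150$
$\left(Z + O\right)^{2} = \left(18 + 150\right)^{2} = 168^{2} = 28224$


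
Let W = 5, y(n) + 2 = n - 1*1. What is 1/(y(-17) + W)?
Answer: -1/15 ≈ -0.066667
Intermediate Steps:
y(n) = -3 + n (y(n) = -2 + (n - 1*1) = -2 + (n - 1) = -2 + (-1 + n) = -3 + n)
1/(y(-17) + W) = 1/((-3 - 17) + 5) = 1/(-20 + 5) = 1/(-15) = -1/15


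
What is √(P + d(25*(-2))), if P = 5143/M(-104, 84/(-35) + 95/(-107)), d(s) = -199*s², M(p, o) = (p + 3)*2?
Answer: I*√20301028886/202 ≈ 705.35*I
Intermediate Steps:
M(p, o) = 6 + 2*p (M(p, o) = (3 + p)*2 = 6 + 2*p)
P = -5143/202 (P = 5143/(6 + 2*(-104)) = 5143/(6 - 208) = 5143/(-202) = 5143*(-1/202) = -5143/202 ≈ -25.460)
√(P + d(25*(-2))) = √(-5143/202 - 199*(25*(-2))²) = √(-5143/202 - 199*(-50)²) = √(-5143/202 - 199*2500) = √(-5143/202 - 497500) = √(-100500143/202) = I*√20301028886/202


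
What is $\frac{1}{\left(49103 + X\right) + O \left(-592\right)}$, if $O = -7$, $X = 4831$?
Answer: $\frac{1}{58078} \approx 1.7218 \cdot 10^{-5}$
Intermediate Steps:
$\frac{1}{\left(49103 + X\right) + O \left(-592\right)} = \frac{1}{\left(49103 + 4831\right) - -4144} = \frac{1}{53934 + 4144} = \frac{1}{58078}$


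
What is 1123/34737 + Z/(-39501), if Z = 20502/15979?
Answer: 8742101703/270685490383 ≈ 0.032296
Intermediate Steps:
Z = 20502/15979 (Z = 20502*(1/15979) = 20502/15979 ≈ 1.2831)
1123/34737 + Z/(-39501) = 1123/34737 + (20502/15979)/(-39501) = 1123*(1/34737) + (20502/15979)*(-1/39501) = 1123/34737 - 2278/70131831 = 8742101703/270685490383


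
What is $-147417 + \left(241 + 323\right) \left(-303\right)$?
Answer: $-318309$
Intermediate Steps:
$-147417 + \left(241 + 323\right) \left(-303\right) = -147417 + 564 \left(-303\right) = -147417 - 170892 = -318309$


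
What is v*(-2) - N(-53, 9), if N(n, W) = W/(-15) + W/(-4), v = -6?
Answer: 297/20 ≈ 14.850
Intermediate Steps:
N(n, W) = -19*W/60 (N(n, W) = W*(-1/15) + W*(-¼) = -W/15 - W/4 = -19*W/60)
v*(-2) - N(-53, 9) = -6*(-2) - (-19)*9/60 = 12 - 1*(-57/20) = 12 + 57/20 = 297/20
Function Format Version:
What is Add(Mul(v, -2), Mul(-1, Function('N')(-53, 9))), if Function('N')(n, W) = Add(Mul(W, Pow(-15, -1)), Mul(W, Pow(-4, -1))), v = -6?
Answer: Rational(297, 20) ≈ 14.850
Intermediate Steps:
Function('N')(n, W) = Mul(Rational(-19, 60), W) (Function('N')(n, W) = Add(Mul(W, Rational(-1, 15)), Mul(W, Rational(-1, 4))) = Add(Mul(Rational(-1, 15), W), Mul(Rational(-1, 4), W)) = Mul(Rational(-19, 60), W))
Add(Mul(v, -2), Mul(-1, Function('N')(-53, 9))) = Add(Mul(-6, -2), Mul(-1, Mul(Rational(-19, 60), 9))) = Add(12, Mul(-1, Rational(-57, 20))) = Add(12, Rational(57, 20)) = Rational(297, 20)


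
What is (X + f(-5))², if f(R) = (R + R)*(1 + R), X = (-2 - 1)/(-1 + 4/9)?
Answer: 51529/25 ≈ 2061.2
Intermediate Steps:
X = 27/5 (X = -3/(-1 + 4*(⅑)) = -3/(-1 + 4/9) = -3/(-5/9) = -3*(-9/5) = 27/5 ≈ 5.4000)
f(R) = 2*R*(1 + R) (f(R) = (2*R)*(1 + R) = 2*R*(1 + R))
(X + f(-5))² = (27/5 + 2*(-5)*(1 - 5))² = (27/5 + 2*(-5)*(-4))² = (27/5 + 40)² = (227/5)² = 51529/25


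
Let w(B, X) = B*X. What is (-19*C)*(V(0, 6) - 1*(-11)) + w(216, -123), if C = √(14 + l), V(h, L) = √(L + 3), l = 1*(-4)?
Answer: -26568 - 266*√10 ≈ -27409.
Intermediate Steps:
l = -4
V(h, L) = √(3 + L)
C = √10 (C = √(14 - 4) = √10 ≈ 3.1623)
(-19*C)*(V(0, 6) - 1*(-11)) + w(216, -123) = (-19*√10)*(√(3 + 6) - 1*(-11)) + 216*(-123) = (-19*√10)*(√9 + 11) - 26568 = (-19*√10)*(3 + 11) - 26568 = -19*√10*14 - 26568 = -266*√10 - 26568 = -26568 - 266*√10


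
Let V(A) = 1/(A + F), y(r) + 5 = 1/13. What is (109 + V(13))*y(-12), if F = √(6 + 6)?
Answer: -1096064/2041 + 128*√3/2041 ≈ -536.91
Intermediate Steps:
y(r) = -64/13 (y(r) = -5 + 1/13 = -64/13)
F = 2*√3 (F = √12 = 2*√3 ≈ 3.4641)
V(A) = 1/(A + 2*√3)
(109 + V(13))*y(-12) = (109 + 1/(13 + 2*√3))*(-64/13) = -6976/13 - 64/(13*(13 + 2*√3))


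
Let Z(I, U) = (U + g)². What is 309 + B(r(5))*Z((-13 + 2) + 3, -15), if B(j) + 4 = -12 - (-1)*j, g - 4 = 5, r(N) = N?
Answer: -87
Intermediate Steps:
g = 9 (g = 4 + 5 = 9)
Z(I, U) = (9 + U)² (Z(I, U) = (U + 9)² = (9 + U)²)
B(j) = -16 + j (B(j) = -4 + (-12 - (-1)*j) = -4 + (-12 + j) = -16 + j)
309 + B(r(5))*Z((-13 + 2) + 3, -15) = 309 + (-16 + 5)*(9 - 15)² = 309 - 11*(-6)² = 309 - 11*36 = 309 - 396 = -87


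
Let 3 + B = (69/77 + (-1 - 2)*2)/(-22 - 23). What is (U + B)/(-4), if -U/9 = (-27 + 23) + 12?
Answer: 43247/2310 ≈ 18.722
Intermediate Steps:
U = -72 (U = -9*((-27 + 23) + 12) = -9*(-4 + 12) = -9*8 = -72)
B = -3334/1155 (B = -3 + (69/77 + (-1 - 2)*2)/(-22 - 23) = -3 + (69*(1/77) - 3*2)/(-45) = -3 + (69/77 - 6)*(-1/45) = -3 - 393/77*(-1/45) = -3 + 131/1155 = -3334/1155 ≈ -2.8866)
(U + B)/(-4) = (-72 - 3334/1155)/(-4) = -1/4*(-86494/1155) = 43247/2310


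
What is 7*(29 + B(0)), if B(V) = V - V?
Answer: 203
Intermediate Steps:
B(V) = 0
7*(29 + B(0)) = 7*(29 + 0) = 7*29 = 203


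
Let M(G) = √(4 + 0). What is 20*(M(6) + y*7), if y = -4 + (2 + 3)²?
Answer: 2980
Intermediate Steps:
M(G) = 2 (M(G) = √4 = 2)
y = 21 (y = -4 + 5² = -4 + 25 = 21)
20*(M(6) + y*7) = 20*(2 + 21*7) = 20*(2 + 147) = 20*149 = 2980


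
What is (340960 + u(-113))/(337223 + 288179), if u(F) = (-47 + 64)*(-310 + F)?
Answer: 333769/625402 ≈ 0.53369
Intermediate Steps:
u(F) = -5270 + 17*F (u(F) = 17*(-310 + F) = -5270 + 17*F)
(340960 + u(-113))/(337223 + 288179) = (340960 + (-5270 + 17*(-113)))/(337223 + 288179) = (340960 + (-5270 - 1921))/625402 = (340960 - 7191)*(1/625402) = 333769*(1/625402) = 333769/625402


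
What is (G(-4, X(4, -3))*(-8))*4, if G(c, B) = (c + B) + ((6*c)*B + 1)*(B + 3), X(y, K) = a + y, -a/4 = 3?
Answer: 31264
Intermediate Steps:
a = -12 (a = -4*3 = -12)
X(y, K) = -12 + y
G(c, B) = B + c + (1 + 6*B*c)*(3 + B) (G(c, B) = (B + c) + (6*B*c + 1)*(3 + B) = (B + c) + (1 + 6*B*c)*(3 + B) = B + c + (1 + 6*B*c)*(3 + B))
(G(-4, X(4, -3))*(-8))*4 = ((3 - 4 + 2*(-12 + 4) + 6*(-4)*(-12 + 4)² + 18*(-12 + 4)*(-4))*(-8))*4 = ((3 - 4 + 2*(-8) + 6*(-4)*(-8)² + 18*(-8)*(-4))*(-8))*4 = ((3 - 4 - 16 + 6*(-4)*64 + 576)*(-8))*4 = ((3 - 4 - 16 - 1536 + 576)*(-8))*4 = -977*(-8)*4 = 7816*4 = 31264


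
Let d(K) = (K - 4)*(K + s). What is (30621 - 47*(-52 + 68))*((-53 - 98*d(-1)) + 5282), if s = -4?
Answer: 83005951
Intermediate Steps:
d(K) = (-4 + K)² (d(K) = (K - 4)*(K - 4) = (-4 + K)*(-4 + K) = (-4 + K)²)
(30621 - 47*(-52 + 68))*((-53 - 98*d(-1)) + 5282) = (30621 - 47*(-52 + 68))*((-53 - 98*(16 + (-1)² - 8*(-1))) + 5282) = (30621 - 47*16)*((-53 - 98*(16 + 1 + 8)) + 5282) = (30621 - 752)*((-53 - 98*25) + 5282) = 29869*((-53 - 2450) + 5282) = 29869*(-2503 + 5282) = 29869*2779 = 83005951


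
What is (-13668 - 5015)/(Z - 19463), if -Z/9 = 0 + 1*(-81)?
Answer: 1099/1102 ≈ 0.99728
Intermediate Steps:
Z = 729 (Z = -9*(0 + 1*(-81)) = -9*(0 - 81) = -9*(-81) = 729)
(-13668 - 5015)/(Z - 19463) = (-13668 - 5015)/(729 - 19463) = -18683/(-18734) = -18683*(-1/18734) = 1099/1102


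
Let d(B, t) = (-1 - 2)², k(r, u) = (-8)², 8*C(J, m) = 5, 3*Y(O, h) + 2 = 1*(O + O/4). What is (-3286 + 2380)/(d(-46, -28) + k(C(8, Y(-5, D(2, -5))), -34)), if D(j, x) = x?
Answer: -906/73 ≈ -12.411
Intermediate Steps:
Y(O, h) = -⅔ + 5*O/12 (Y(O, h) = -⅔ + (1*(O + O/4))/3 = -⅔ + (1*(5*O/4))/3 = -⅔ + (5*O/4)/3 = -⅔ + 5*O/12)
C(J, m) = 5/8 (C(J, m) = (⅛)*5 = 5/8)
k(r, u) = 64
d(B, t) = 9 (d(B, t) = (-3)² = 9)
(-3286 + 2380)/(d(-46, -28) + k(C(8, Y(-5, D(2, -5))), -34)) = (-3286 + 2380)/(9 + 64) = -906/73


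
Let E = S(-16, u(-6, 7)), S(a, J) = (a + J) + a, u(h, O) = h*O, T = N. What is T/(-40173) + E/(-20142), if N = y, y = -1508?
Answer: 5557823/134860761 ≈ 0.041212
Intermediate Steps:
N = -1508
T = -1508
u(h, O) = O*h
S(a, J) = J + 2*a (S(a, J) = (J + a) + a = J + 2*a)
E = -74 (E = 7*(-6) + 2*(-16) = -42 - 32 = -74)
T/(-40173) + E/(-20142) = -1508/(-40173) - 74/(-20142) = -1508*(-1/40173) - 74*(-1/20142) = 1508/40173 + 37/10071 = 5557823/134860761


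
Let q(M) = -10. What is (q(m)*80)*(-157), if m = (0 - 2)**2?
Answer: 125600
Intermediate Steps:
m = 4 (m = (-2)**2 = 4)
(q(m)*80)*(-157) = -10*80*(-157) = -800*(-157) = 125600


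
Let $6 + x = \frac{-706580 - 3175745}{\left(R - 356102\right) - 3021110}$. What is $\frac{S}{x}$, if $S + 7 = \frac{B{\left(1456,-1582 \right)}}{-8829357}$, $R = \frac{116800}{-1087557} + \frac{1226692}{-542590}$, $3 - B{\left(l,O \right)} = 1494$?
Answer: $\frac{6842685453888468762690224}{4741543807255063702115601} \approx 1.4431$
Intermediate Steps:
$B{\left(l,O \right)} = -1491$ ($B{\left(l,O \right)} = 3 - 1494 = -1491$)
$R = - \frac{698735991722}{295048776315}$ ($R = 116800 \left(- \frac{1}{1087557}\right) + 1226692 \left(- \frac{1}{542590}\right) = - \frac{116800}{1087557} - \frac{613346}{271295} = - \frac{698735991722}{295048776315} \approx -2.3682$)
$x = - \frac{4833182559646820637}{996442966692325502}$ ($x = -6 + \frac{-706580 - 3175745}{\left(- \frac{698735991722}{295048776315} - 356102\right) - 3021110} = -6 - \frac{3882325}{- \frac{105068158079315852}{295048776315} - 3021110} = -6 - \frac{3882325}{- \frac{996442966692325502}{295048776315}} = -6 - - \frac{1145475240507132375}{996442966692325502} = -6 + \frac{1145475240507132375}{996442966692325502} = - \frac{4833182559646820637}{996442966692325502} \approx -4.8504$)
$S = - \frac{20601336}{2943119}$ ($S = -7 - \frac{1491}{-8829357} = -7 - - \frac{497}{2943119} = -7 + \frac{497}{2943119} = - \frac{20601336}{2943119} \approx -6.9998$)
$\frac{S}{x} = - \frac{20601336}{2943119 \left(- \frac{4833182559646820637}{996442966692325502}\right)} = \left(- \frac{20601336}{2943119}\right) \left(- \frac{996442966692325502}{4833182559646820637}\right) = \frac{6842685453888468762690224}{4741543807255063702115601}$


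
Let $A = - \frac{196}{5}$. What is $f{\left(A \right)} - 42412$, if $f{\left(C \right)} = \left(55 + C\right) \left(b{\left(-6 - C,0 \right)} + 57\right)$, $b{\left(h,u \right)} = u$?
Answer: $- \frac{207557}{5} \approx -41511.0$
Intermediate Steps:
$A = - \frac{196}{5}$ ($A = \left(-196\right) \frac{1}{5} = - \frac{196}{5} \approx -39.2$)
$f{\left(C \right)} = 3135 + 57 C$ ($f{\left(C \right)} = \left(55 + C\right) \left(0 + 57\right) = \left(55 + C\right) 57 = 3135 + 57 C$)
$f{\left(A \right)} - 42412 = \left(3135 + 57 \left(- \frac{196}{5}\right)\right) - 42412 = \left(3135 - \frac{11172}{5}\right) - 42412 = \frac{4503}{5} - 42412 = - \frac{207557}{5}$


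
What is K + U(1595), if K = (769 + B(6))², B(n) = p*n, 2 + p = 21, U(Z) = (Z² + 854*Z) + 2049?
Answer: 4687893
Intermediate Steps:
U(Z) = 2049 + Z² + 854*Z
p = 19 (p = -2 + 21 = 19)
B(n) = 19*n
K = 779689 (K = (769 + 19*6)² = (769 + 114)² = 883² = 779689)
K + U(1595) = 779689 + (2049 + 1595² + 854*1595) = 779689 + (2049 + 2544025 + 1362130) = 779689 + 3908204 = 4687893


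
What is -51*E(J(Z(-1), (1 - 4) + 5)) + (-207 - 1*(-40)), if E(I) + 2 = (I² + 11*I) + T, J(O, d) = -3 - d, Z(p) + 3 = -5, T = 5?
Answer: 1210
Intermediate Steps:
Z(p) = -8 (Z(p) = -3 - 5 = -8)
E(I) = 3 + I² + 11*I (E(I) = -2 + ((I² + 11*I) + 5) = -2 + (5 + I² + 11*I) = 3 + I² + 11*I)
-51*E(J(Z(-1), (1 - 4) + 5)) + (-207 - 1*(-40)) = -51*(3 + (-3 - ((1 - 4) + 5))² + 11*(-3 - ((1 - 4) + 5))) + (-207 - 1*(-40)) = -51*(3 + (-3 - (-3 + 5))² + 11*(-3 - (-3 + 5))) + (-207 + 40) = -51*(3 + (-3 - 1*2)² + 11*(-3 - 1*2)) - 167 = -51*(3 + (-3 - 2)² + 11*(-3 - 2)) - 167 = -51*(3 + (-5)² + 11*(-5)) - 167 = -51*(3 + 25 - 55) - 167 = -51*(-27) - 167 = 1377 - 167 = 1210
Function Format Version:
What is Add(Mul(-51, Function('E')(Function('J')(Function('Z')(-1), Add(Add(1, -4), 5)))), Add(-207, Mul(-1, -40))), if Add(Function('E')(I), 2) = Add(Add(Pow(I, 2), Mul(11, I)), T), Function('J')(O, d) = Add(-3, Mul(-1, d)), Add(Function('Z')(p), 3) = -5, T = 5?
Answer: 1210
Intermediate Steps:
Function('Z')(p) = -8 (Function('Z')(p) = Add(-3, -5) = -8)
Function('E')(I) = Add(3, Pow(I, 2), Mul(11, I)) (Function('E')(I) = Add(-2, Add(Add(Pow(I, 2), Mul(11, I)), 5)) = Add(-2, Add(5, Pow(I, 2), Mul(11, I))) = Add(3, Pow(I, 2), Mul(11, I)))
Add(Mul(-51, Function('E')(Function('J')(Function('Z')(-1), Add(Add(1, -4), 5)))), Add(-207, Mul(-1, -40))) = Add(Mul(-51, Add(3, Pow(Add(-3, Mul(-1, Add(Add(1, -4), 5))), 2), Mul(11, Add(-3, Mul(-1, Add(Add(1, -4), 5)))))), Add(-207, Mul(-1, -40))) = Add(Mul(-51, Add(3, Pow(Add(-3, Mul(-1, Add(-3, 5))), 2), Mul(11, Add(-3, Mul(-1, Add(-3, 5)))))), Add(-207, 40)) = Add(Mul(-51, Add(3, Pow(Add(-3, Mul(-1, 2)), 2), Mul(11, Add(-3, Mul(-1, 2))))), -167) = Add(Mul(-51, Add(3, Pow(Add(-3, -2), 2), Mul(11, Add(-3, -2)))), -167) = Add(Mul(-51, Add(3, Pow(-5, 2), Mul(11, -5))), -167) = Add(Mul(-51, Add(3, 25, -55)), -167) = Add(Mul(-51, -27), -167) = Add(1377, -167) = 1210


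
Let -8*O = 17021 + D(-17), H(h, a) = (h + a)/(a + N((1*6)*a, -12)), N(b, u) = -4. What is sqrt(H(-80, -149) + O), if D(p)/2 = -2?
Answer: 1613*I*sqrt(34)/204 ≈ 46.105*I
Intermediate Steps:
D(p) = -4 (D(p) = 2*(-2) = -4)
H(h, a) = (a + h)/(-4 + a) (H(h, a) = (h + a)/(a - 4) = (a + h)/(-4 + a))
O = -17017/8 (O = -(17021 - 4)/8 = -1/8*17017 = -17017/8 ≈ -2127.1)
sqrt(H(-80, -149) + O) = sqrt((-149 - 80)/(-4 - 149) - 17017/8) = sqrt(-229/(-153) - 17017/8) = sqrt(-1/153*(-229) - 17017/8) = sqrt(229/153 - 17017/8) = sqrt(-2601769/1224) = 1613*I*sqrt(34)/204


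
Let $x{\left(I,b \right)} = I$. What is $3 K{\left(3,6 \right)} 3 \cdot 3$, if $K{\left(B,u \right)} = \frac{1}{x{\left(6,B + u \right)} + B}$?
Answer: $3$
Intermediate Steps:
$K{\left(B,u \right)} = \frac{1}{6 + B}$
$3 K{\left(3,6 \right)} 3 \cdot 3 = \frac{3}{6 + 3} \cdot 3 \cdot 3 = \frac{3}{9} \cdot 9 = 3 \cdot \frac{1}{9} \cdot 9 = \frac{1}{3} \cdot 9 = 3$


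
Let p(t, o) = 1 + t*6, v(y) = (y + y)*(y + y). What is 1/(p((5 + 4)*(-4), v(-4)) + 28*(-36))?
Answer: -1/1223 ≈ -0.00081766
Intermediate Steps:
v(y) = 4*y² (v(y) = (2*y)*(2*y) = 4*y²)
p(t, o) = 1 + 6*t
1/(p((5 + 4)*(-4), v(-4)) + 28*(-36)) = 1/((1 + 6*((5 + 4)*(-4))) + 28*(-36)) = 1/((1 + 6*(9*(-4))) - 1008) = 1/((1 + 6*(-36)) - 1008) = 1/((1 - 216) - 1008) = 1/(-215 - 1008) = 1/(-1223) = -1/1223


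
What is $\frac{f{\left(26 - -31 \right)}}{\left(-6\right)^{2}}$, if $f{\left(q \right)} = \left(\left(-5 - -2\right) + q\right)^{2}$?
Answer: $81$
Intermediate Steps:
$f{\left(q \right)} = \left(-3 + q\right)^{2}$ ($f{\left(q \right)} = \left(\left(-5 + 2\right) + q\right)^{2} = \left(-3 + q\right)^{2}$)
$\frac{f{\left(26 - -31 \right)}}{\left(-6\right)^{2}} = \frac{\left(-3 + \left(26 - -31\right)\right)^{2}}{\left(-6\right)^{2}} = \frac{\left(-3 + \left(26 + 31\right)\right)^{2}}{36} = \left(-3 + 57\right)^{2} \cdot \frac{1}{36} = 54^{2} \cdot \frac{1}{36} = 2916 \cdot \frac{1}{36} = 81$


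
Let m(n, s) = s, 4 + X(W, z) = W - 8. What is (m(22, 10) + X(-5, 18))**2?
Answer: 49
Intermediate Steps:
X(W, z) = -12 + W (X(W, z) = -4 + (W - 8) = -4 + (-8 + W) = -12 + W)
(m(22, 10) + X(-5, 18))**2 = (10 + (-12 - 5))**2 = (10 - 17)**2 = (-7)**2 = 49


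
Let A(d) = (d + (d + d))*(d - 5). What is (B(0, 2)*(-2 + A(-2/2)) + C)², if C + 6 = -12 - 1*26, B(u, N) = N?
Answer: 144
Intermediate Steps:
A(d) = 3*d*(-5 + d) (A(d) = (d + 2*d)*(-5 + d) = (3*d)*(-5 + d) = 3*d*(-5 + d))
C = -44 (C = -6 + (-12 - 1*26) = -6 + (-12 - 26) = -6 - 38 = -44)
(B(0, 2)*(-2 + A(-2/2)) + C)² = (2*(-2 + 3*(-2/2)*(-5 - 2/2)) - 44)² = (2*(-2 + 3*(-2*½)*(-5 - 2*½)) - 44)² = (2*(-2 + 3*(-1)*(-5 - 1)) - 44)² = (2*(-2 + 3*(-1)*(-6)) - 44)² = (2*(-2 + 18) - 44)² = (2*16 - 44)² = (32 - 44)² = (-12)² = 144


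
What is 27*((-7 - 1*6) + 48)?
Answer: 945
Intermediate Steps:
27*((-7 - 1*6) + 48) = 27*((-7 - 6) + 48) = 27*(-13 + 48) = 27*35 = 945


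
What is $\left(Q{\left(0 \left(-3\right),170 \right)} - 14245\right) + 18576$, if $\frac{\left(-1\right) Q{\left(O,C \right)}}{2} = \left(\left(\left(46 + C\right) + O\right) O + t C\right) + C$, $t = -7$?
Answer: $6371$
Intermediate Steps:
$Q{\left(O,C \right)} = 12 C - 2 O \left(46 + C + O\right)$ ($Q{\left(O,C \right)} = - 2 \left(\left(\left(\left(46 + C\right) + O\right) O - 7 C\right) + C\right) = - 2 \left(\left(\left(46 + C + O\right) O - 7 C\right) + C\right) = - 2 \left(\left(O \left(46 + C + O\right) - 7 C\right) + C\right) = - 2 \left(\left(- 7 C + O \left(46 + C + O\right)\right) + C\right) = - 2 \left(- 6 C + O \left(46 + C + O\right)\right) = 12 C - 2 O \left(46 + C + O\right)$)
$\left(Q{\left(0 \left(-3\right),170 \right)} - 14245\right) + 18576 = \left(\left(- 92 \cdot 0 \left(-3\right) - 2 \left(0 \left(-3\right)\right)^{2} + 12 \cdot 170 - 340 \cdot 0 \left(-3\right)\right) - 14245\right) + 18576 = \left(\left(\left(-92\right) 0 - 2 \cdot 0^{2} + 2040 - 340 \cdot 0\right) - 14245\right) + 18576 = \left(\left(0 - 0 + 2040 + 0\right) - 14245\right) + 18576 = \left(\left(0 + 0 + 2040 + 0\right) - 14245\right) + 18576 = \left(2040 - 14245\right) + 18576 = -12205 + 18576 = 6371$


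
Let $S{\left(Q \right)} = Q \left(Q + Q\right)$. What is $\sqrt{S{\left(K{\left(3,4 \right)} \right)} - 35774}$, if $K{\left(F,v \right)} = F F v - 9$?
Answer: $2 i \sqrt{8579} \approx 185.25 i$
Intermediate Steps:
$K{\left(F,v \right)} = -9 + v F^{2}$ ($K{\left(F,v \right)} = F^{2} v - 9 = v F^{2} - 9 = -9 + v F^{2}$)
$S{\left(Q \right)} = 2 Q^{2}$ ($S{\left(Q \right)} = Q 2 Q = 2 Q^{2}$)
$\sqrt{S{\left(K{\left(3,4 \right)} \right)} - 35774} = \sqrt{2 \left(-9 + 4 \cdot 3^{2}\right)^{2} - 35774} = \sqrt{2 \left(-9 + 4 \cdot 9\right)^{2} - 35774} = \sqrt{2 \left(-9 + 36\right)^{2} - 35774} = \sqrt{2 \cdot 27^{2} - 35774} = \sqrt{2 \cdot 729 - 35774} = \sqrt{1458 - 35774} = \sqrt{-34316} = 2 i \sqrt{8579}$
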